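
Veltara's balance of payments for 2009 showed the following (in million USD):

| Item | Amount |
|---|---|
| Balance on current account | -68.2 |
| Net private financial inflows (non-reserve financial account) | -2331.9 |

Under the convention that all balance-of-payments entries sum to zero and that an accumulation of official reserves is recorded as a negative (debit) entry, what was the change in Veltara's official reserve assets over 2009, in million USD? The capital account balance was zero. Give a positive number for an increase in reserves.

-2400.1

Official reserve transactions balance = -((-68.2) + (-2331.9)) = 2400.1
An accumulation of reserves is recorded as a debit (negative entry), so the change in the stock of reserves is the negative of that balance.
Change in official reserves = -(2400.1) = -2400.1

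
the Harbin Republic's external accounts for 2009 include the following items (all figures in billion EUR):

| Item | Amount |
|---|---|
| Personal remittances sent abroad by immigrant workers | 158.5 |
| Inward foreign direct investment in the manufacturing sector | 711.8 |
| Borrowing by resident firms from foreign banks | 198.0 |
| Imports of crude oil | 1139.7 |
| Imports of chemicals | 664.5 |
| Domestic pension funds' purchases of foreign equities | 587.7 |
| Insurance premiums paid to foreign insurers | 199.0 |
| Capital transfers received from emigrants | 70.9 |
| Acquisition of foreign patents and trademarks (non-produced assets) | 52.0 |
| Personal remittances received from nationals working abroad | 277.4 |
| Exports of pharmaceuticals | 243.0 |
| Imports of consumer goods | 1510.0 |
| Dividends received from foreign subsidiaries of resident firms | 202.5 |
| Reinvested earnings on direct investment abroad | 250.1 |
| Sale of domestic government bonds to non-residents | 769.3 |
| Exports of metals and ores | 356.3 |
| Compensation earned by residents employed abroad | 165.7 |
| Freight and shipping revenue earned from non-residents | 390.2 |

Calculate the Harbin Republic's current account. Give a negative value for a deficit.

Goods: -664.5 - 1510.0 + 243.0 + 356.3 - 1139.7 = -2714.9
Services: 390.2 - 199.0 = 191.2
Primary income: 202.5 + 250.1 + 165.7 = 618.3
Secondary income: -158.5 + 277.4 = 118.9
Current account = (-2714.9) + 191.2 + 618.3 + 118.9 = -1786.5
(Excluded from the current account — financial account: inward foreign direct investment in the manufacturing sector 711.8, borrowing by resident firms from foreign banks 198.0, domestic pension funds' purchases of foreign equities 587.7, sale of domestic government bonds to non-residents 769.3; capital account: capital transfers received from emigrants 70.9, acquisition of foreign patents and trademarks (non-produced assets) 52.0.)

-1786.5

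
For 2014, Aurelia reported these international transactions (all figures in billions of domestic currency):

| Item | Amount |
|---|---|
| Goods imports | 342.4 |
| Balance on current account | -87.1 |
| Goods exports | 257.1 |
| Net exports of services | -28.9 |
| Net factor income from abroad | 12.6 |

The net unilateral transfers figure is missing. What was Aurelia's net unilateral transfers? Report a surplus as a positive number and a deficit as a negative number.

Current account = goods balance + services balance + net primary income + net secondary income
Sum of the known components = -101.6
Net unilateral transfers = CA - (known components) = -87.1 - (-101.6) = 14.5

14.5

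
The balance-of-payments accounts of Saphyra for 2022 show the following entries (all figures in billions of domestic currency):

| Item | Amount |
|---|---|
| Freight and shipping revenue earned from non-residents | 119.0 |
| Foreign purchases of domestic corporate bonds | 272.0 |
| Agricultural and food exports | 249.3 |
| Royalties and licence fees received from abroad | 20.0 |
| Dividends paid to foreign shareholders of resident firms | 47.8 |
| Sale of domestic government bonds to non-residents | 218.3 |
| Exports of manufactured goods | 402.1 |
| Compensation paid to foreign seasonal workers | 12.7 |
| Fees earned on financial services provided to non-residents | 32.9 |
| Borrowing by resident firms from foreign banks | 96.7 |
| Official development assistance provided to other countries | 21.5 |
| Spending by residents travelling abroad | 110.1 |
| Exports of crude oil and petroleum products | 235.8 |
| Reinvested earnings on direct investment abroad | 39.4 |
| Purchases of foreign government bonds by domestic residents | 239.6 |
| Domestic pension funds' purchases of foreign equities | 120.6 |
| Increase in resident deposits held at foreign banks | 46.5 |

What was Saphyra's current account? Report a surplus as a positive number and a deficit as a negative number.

906.4

Goods: 402.1 + 249.3 + 235.8 = 887.2
Services: 32.9 + 119.0 - 110.1 + 20.0 = 61.8
Primary income: 39.4 - 12.7 - 47.8 = -21.1
Secondary income: -21.5
Current account = 887.2 + 61.8 + (-21.1) + (-21.5) = 906.4
(Excluded from the current account — financial account: foreign purchases of domestic corporate bonds 272.0, sale of domestic government bonds to non-residents 218.3, borrowing by resident firms from foreign banks 96.7, purchases of foreign government bonds by domestic residents 239.6, domestic pension funds' purchases of foreign equities 120.6, increase in resident deposits held at foreign banks 46.5.)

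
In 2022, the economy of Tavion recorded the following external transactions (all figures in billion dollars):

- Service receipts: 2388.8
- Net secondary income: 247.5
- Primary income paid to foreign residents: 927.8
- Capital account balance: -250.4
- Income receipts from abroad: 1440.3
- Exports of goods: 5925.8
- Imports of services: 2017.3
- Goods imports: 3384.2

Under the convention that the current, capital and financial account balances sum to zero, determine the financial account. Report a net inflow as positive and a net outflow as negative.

Goods balance = 5925.8 - 3384.2 = 2541.6
Services balance = 2388.8 - 2017.3 = 371.5
Trade balance (goods + services) = 2541.6 + 371.5 = 2913.1
Net primary income = 1440.3 - 927.8 = 512.5
Net secondary income = 247.5
Current account = 2913.1 + 512.5 + 247.5 = 3673.1
Financial account = -(3673.1 + (-250.4)) = -3422.7

-3422.7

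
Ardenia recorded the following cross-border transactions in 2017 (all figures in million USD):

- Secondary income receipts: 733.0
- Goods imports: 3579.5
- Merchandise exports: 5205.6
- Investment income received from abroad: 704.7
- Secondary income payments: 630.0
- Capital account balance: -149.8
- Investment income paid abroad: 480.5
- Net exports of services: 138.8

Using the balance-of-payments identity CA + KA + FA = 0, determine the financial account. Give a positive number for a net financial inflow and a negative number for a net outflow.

-1942.3

Goods balance = 5205.6 - 3579.5 = 1626.1
Services balance = 138.8
Trade balance (goods + services) = 1626.1 + 138.8 = 1764.9
Net primary income = 704.7 - 480.5 = 224.2
Net secondary income = 733.0 - 630.0 = 103.0
Current account = 1764.9 + 224.2 + 103.0 = 2092.1
Financial account = -(2092.1 + (-149.8)) = -1942.3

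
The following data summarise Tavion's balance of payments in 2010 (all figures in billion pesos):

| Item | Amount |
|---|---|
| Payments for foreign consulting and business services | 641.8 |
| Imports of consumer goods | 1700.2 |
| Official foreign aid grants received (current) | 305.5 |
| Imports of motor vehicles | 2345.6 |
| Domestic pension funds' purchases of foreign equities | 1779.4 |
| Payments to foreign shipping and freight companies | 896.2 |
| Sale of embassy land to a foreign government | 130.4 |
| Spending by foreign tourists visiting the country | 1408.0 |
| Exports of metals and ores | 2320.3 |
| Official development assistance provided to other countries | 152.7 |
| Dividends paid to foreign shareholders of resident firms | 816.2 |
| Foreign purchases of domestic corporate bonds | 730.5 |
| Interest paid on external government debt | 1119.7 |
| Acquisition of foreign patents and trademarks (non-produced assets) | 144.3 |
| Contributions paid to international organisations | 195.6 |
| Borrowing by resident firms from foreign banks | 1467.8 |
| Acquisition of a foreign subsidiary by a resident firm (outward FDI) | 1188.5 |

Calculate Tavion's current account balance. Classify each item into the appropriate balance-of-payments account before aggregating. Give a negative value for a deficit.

Goods: -2345.6 + 2320.3 - 1700.2 = -1725.5
Services: -896.2 + 1408.0 - 641.8 = -130.0
Primary income: -1119.7 - 816.2 = -1935.9
Secondary income: -195.6 + 305.5 - 152.7 = -42.8
Current account = (-1725.5) + (-130.0) + (-1935.9) + (-42.8) = -3834.2
(Excluded from the current account — financial account: domestic pension funds' purchases of foreign equities 1779.4, foreign purchases of domestic corporate bonds 730.5, borrowing by resident firms from foreign banks 1467.8, acquisition of a foreign subsidiary by a resident firm (outward FDI) 1188.5; capital account: sale of embassy land to a foreign government 130.4, acquisition of foreign patents and trademarks (non-produced assets) 144.3.)

-3834.2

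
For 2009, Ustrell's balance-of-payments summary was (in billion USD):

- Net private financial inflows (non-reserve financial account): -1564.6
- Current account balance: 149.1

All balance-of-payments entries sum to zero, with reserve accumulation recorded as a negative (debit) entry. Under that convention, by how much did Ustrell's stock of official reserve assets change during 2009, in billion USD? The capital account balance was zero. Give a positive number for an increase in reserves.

Official reserve transactions balance = -(149.1 + (-1564.6)) = 1415.5
An accumulation of reserves is recorded as a debit (negative entry), so the change in the stock of reserves is the negative of that balance.
Change in official reserves = -(1415.5) = -1415.5

-1415.5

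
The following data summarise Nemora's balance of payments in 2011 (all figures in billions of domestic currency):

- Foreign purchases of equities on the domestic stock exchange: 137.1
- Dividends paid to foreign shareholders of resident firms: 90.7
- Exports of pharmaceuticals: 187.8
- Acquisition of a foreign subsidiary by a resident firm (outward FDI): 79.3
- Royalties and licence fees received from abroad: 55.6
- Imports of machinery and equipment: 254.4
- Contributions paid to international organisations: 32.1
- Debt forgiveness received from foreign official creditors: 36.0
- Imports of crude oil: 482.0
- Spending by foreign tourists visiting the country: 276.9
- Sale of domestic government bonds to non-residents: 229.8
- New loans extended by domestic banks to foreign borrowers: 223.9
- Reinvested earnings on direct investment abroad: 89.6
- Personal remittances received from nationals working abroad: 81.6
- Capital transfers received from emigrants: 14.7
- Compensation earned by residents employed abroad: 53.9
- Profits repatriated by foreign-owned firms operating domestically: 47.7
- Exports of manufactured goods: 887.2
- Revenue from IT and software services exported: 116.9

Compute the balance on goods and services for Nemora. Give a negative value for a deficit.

788.0

Goods: 887.2 - 482.0 + 187.8 - 254.4 = 338.6
Services: 276.9 + 116.9 + 55.6 = 449.4
Trade balance = 338.6 + 449.4 = 788.0
(Excluded from the trade balance — financial account: foreign purchases of equities on the domestic stock exchange 137.1, acquisition of a foreign subsidiary by a resident firm (outward FDI) 79.3, sale of domestic government bonds to non-residents 229.8, new loans extended by domestic banks to foreign borrowers 223.9; primary income: dividends paid to foreign shareholders of resident firms 90.7, reinvested earnings on direct investment abroad 89.6, compensation earned by residents employed abroad 53.9, profits repatriated by foreign-owned firms operating domestically 47.7; secondary income: contributions paid to international organisations 32.1, personal remittances received from nationals working abroad 81.6; capital account: debt forgiveness received from foreign official creditors 36.0, capital transfers received from emigrants 14.7.)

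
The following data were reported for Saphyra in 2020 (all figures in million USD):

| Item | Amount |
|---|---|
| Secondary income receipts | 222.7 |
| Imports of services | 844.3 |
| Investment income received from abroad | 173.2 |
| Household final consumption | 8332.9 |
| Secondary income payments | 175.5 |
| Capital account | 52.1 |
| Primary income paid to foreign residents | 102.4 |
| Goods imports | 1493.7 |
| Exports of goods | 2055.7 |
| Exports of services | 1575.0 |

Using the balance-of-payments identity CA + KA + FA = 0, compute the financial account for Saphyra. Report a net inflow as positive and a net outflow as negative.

Goods balance = 2055.7 - 1493.7 = 562.0
Services balance = 1575.0 - 844.3 = 730.7
Trade balance (goods + services) = 562.0 + 730.7 = 1292.7
Net primary income = 173.2 - 102.4 = 70.8
Net secondary income = 222.7 - 175.5 = 47.2
Current account = 1292.7 + 70.8 + 47.2 = 1410.7
Financial account = -(1410.7 + 52.1) = -1462.8

-1462.8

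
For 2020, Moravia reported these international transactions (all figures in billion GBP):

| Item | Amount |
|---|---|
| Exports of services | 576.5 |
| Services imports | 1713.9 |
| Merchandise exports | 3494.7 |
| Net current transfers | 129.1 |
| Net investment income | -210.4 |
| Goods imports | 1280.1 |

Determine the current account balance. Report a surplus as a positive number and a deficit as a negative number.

Goods balance = 3494.7 - 1280.1 = 2214.6
Services balance = 576.5 - 1713.9 = -1137.4
Trade balance (goods + services) = 2214.6 + (-1137.4) = 1077.2
Net primary income = -210.4
Net secondary income = 129.1
Current account = 1077.2 + (-210.4) + 129.1 = 995.9

995.9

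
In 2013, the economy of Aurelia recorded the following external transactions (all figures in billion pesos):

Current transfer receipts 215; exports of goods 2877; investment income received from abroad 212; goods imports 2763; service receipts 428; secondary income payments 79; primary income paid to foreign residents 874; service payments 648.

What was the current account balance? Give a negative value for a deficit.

Goods balance = 2877 - 2763 = 114
Services balance = 428 - 648 = -220
Trade balance (goods + services) = 114 + (-220) = -106
Net primary income = 212 - 874 = -662
Net secondary income = 215 - 79 = 136
Current account = -106 + (-662) + 136 = -632

-632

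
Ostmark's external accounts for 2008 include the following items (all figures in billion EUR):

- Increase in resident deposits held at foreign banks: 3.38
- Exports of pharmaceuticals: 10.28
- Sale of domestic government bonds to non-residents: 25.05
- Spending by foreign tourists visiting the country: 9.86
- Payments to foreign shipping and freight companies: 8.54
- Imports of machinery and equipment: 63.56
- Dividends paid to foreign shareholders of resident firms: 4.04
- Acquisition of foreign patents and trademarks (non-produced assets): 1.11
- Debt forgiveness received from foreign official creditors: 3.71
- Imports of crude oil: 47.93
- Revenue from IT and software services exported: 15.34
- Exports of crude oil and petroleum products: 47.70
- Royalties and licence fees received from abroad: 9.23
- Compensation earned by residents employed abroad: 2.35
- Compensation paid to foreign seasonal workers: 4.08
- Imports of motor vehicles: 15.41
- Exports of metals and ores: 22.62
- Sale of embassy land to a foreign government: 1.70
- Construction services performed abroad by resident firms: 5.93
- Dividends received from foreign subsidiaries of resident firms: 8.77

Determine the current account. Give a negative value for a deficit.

Goods: 10.28 - 15.41 - 63.56 - 47.93 + 22.62 + 47.70 = -46.30
Services: 9.86 + 5.93 - 8.54 + 15.34 + 9.23 = 31.82
Primary income: -4.04 + 8.77 + 2.35 - 4.08 = 3.00
Current account = (-46.30) + 31.82 + 3.00 = -11.48
(Excluded from the current account — financial account: increase in resident deposits held at foreign banks 3.38, sale of domestic government bonds to non-residents 25.05; capital account: acquisition of foreign patents and trademarks (non-produced assets) 1.11, debt forgiveness received from foreign official creditors 3.71, sale of embassy land to a foreign government 1.70.)

-11.48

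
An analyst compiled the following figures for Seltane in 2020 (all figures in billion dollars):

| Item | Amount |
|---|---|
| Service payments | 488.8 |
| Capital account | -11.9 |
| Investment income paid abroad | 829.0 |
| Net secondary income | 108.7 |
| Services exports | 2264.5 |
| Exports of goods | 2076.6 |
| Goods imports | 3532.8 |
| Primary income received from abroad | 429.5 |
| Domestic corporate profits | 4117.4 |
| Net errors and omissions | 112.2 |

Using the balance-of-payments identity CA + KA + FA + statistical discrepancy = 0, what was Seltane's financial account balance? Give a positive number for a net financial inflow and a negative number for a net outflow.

-129.0

Goods balance = 2076.6 - 3532.8 = -1456.2
Services balance = 2264.5 - 488.8 = 1775.7
Trade balance (goods + services) = -1456.2 + 1775.7 = 319.5
Net primary income = 429.5 - 829.0 = -399.5
Net secondary income = 108.7
Current account = 319.5 + (-399.5) + 108.7 = 28.7
Financial account = -(28.7 + (-11.9) + 112.2) = -129.0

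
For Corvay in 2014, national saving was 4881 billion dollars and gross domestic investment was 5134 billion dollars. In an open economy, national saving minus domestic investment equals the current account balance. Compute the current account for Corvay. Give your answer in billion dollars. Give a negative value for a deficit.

-253

S - I = CA (net lending to the rest of the world).
CA = S - I = 4881 - 5134 = -253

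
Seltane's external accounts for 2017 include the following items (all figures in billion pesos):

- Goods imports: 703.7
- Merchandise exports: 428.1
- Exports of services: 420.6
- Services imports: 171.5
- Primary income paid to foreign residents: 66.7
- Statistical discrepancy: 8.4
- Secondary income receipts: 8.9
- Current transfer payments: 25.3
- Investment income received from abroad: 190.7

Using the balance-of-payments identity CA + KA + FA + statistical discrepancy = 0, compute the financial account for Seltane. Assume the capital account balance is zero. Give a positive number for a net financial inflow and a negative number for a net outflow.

Goods balance = 428.1 - 703.7 = -275.6
Services balance = 420.6 - 171.5 = 249.1
Trade balance (goods + services) = -275.6 + 249.1 = -26.5
Net primary income = 190.7 - 66.7 = 124.0
Net secondary income = 8.9 - 25.3 = -16.4
Current account = -26.5 + 124.0 + (-16.4) = 81.1
Financial account = -(81.1 + 8.4) = -89.5

-89.5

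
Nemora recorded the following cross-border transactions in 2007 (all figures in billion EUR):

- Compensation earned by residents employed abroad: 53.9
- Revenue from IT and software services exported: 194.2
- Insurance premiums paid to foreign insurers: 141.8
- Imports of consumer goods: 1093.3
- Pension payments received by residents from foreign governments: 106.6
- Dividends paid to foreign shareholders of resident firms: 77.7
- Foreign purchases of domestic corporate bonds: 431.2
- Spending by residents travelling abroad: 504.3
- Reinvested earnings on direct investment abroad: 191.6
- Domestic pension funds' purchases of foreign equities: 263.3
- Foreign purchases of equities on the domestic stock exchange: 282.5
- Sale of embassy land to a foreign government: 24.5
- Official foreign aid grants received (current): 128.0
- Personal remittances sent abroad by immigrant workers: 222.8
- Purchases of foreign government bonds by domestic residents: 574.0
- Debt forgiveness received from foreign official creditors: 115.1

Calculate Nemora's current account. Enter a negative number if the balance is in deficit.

Goods: -1093.3
Services: 194.2 - 141.8 - 504.3 = -451.9
Primary income: -77.7 + 191.6 + 53.9 = 167.8
Secondary income: -222.8 + 106.6 + 128.0 = 11.8
Current account = (-1093.3) + (-451.9) + 167.8 + 11.8 = -1365.6
(Excluded from the current account — financial account: foreign purchases of domestic corporate bonds 431.2, domestic pension funds' purchases of foreign equities 263.3, foreign purchases of equities on the domestic stock exchange 282.5, purchases of foreign government bonds by domestic residents 574.0; capital account: sale of embassy land to a foreign government 24.5, debt forgiveness received from foreign official creditors 115.1.)

-1365.6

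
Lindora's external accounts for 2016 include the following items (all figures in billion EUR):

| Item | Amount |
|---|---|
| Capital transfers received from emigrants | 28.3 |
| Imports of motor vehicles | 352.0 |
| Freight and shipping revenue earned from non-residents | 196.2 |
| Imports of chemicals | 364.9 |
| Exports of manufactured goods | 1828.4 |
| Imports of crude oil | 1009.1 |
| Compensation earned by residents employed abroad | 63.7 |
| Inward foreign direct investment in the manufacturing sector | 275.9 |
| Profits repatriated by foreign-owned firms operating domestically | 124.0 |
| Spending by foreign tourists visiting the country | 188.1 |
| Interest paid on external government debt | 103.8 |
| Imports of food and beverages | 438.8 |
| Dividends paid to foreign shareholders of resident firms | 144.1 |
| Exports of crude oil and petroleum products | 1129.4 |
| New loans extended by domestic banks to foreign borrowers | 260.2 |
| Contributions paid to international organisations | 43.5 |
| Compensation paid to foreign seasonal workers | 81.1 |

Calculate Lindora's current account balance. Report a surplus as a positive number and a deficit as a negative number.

Goods: -1009.1 - 438.8 - 352.0 - 364.9 + 1129.4 + 1828.4 = 793.0
Services: 188.1 + 196.2 = 384.3
Primary income: 63.7 - 103.8 - 124.0 - 144.1 - 81.1 = -389.3
Secondary income: -43.5
Current account = 793.0 + 384.3 + (-389.3) + (-43.5) = 744.5
(Excluded from the current account — capital account: capital transfers received from emigrants 28.3; financial account: inward foreign direct investment in the manufacturing sector 275.9, new loans extended by domestic banks to foreign borrowers 260.2.)

744.5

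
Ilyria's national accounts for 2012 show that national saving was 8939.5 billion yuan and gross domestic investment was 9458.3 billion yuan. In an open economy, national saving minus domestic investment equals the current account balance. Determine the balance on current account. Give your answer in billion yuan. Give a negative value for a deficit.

-518.8

CA = S - I = 8939.5 - 9458.3 = -518.8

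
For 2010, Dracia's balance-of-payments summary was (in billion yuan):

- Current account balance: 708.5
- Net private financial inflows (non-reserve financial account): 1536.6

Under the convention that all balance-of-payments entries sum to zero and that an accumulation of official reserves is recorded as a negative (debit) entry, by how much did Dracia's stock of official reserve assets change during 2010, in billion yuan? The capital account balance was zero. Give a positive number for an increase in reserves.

Official reserve transactions balance = -(708.5 + 1536.6) = -2245.1
An accumulation of reserves is recorded as a debit (negative entry), so the change in the stock of reserves is the negative of that balance.
Change in official reserves = -(-2245.1) = 2245.1

2245.1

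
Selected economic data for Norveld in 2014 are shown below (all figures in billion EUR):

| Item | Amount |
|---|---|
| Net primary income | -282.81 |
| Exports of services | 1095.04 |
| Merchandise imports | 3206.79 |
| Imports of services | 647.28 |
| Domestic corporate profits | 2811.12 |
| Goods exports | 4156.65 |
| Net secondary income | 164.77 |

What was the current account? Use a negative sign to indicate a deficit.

Goods balance = 4156.65 - 3206.79 = 949.86
Services balance = 1095.04 - 647.28 = 447.76
Trade balance (goods + services) = 949.86 + 447.76 = 1397.62
Net primary income = -282.81
Net secondary income = 164.77
Current account = 1397.62 + (-282.81) + 164.77 = 1279.58

1279.58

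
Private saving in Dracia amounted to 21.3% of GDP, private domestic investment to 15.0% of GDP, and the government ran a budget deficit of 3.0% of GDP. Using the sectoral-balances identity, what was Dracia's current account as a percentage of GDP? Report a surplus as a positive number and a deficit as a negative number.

By the sectoral-balances identity, CA = (S_private - I) + (T - G).
Private balance = 21.3 - 15.0 = 6.3
Government balance (T - G) = -3.0
CA = 6.3 + (-3.0) = 3.3

3.3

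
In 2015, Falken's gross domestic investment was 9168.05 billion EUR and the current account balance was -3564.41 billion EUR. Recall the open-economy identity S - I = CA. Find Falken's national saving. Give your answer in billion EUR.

5603.64

S - I = CA (net lending to the rest of the world).
S = I + CA = 9168.05 + (-3564.41) = 5603.64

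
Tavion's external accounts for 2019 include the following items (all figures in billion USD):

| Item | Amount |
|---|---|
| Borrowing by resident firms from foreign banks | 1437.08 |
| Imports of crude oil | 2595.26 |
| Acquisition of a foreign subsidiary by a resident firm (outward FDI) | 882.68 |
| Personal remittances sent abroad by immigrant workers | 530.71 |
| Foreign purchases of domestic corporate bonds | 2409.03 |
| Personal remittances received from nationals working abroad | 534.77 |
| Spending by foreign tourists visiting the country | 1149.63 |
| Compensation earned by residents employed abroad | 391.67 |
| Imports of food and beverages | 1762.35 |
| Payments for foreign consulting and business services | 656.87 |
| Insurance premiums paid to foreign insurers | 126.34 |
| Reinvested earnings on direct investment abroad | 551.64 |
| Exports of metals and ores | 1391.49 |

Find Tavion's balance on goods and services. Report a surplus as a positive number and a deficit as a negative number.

Goods: -1762.35 - 2595.26 + 1391.49 = -2966.12
Services: -126.34 + 1149.63 - 656.87 = 366.42
Trade balance = -2966.12 + 366.42 = -2599.70
(Excluded from the trade balance — financial account: borrowing by resident firms from foreign banks 1437.08, acquisition of a foreign subsidiary by a resident firm (outward FDI) 882.68, foreign purchases of domestic corporate bonds 2409.03; secondary income: personal remittances sent abroad by immigrant workers 530.71, personal remittances received from nationals working abroad 534.77; primary income: compensation earned by residents employed abroad 391.67, reinvested earnings on direct investment abroad 551.64.)

-2599.70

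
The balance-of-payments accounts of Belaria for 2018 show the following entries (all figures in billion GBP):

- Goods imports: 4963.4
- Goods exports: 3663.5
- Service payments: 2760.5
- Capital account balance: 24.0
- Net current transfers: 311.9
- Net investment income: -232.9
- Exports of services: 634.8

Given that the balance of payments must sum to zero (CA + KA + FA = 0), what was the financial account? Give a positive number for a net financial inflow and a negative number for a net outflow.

Goods balance = 3663.5 - 4963.4 = -1299.9
Services balance = 634.8 - 2760.5 = -2125.7
Trade balance (goods + services) = -1299.9 + (-2125.7) = -3425.6
Net primary income = -232.9
Net secondary income = 311.9
Current account = -3425.6 + (-232.9) + 311.9 = -3346.6
Financial account = -(-3346.6 + 24.0) = 3322.6

3322.6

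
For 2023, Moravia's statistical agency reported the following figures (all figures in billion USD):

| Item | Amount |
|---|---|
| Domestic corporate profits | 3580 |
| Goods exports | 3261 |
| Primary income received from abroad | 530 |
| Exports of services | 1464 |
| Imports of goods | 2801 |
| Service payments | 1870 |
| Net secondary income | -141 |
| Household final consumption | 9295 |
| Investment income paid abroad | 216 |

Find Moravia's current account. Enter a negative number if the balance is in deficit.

Goods balance = 3261 - 2801 = 460
Services balance = 1464 - 1870 = -406
Trade balance (goods + services) = 460 + (-406) = 54
Net primary income = 530 - 216 = 314
Net secondary income = -141
Current account = 54 + 314 + (-141) = 227

227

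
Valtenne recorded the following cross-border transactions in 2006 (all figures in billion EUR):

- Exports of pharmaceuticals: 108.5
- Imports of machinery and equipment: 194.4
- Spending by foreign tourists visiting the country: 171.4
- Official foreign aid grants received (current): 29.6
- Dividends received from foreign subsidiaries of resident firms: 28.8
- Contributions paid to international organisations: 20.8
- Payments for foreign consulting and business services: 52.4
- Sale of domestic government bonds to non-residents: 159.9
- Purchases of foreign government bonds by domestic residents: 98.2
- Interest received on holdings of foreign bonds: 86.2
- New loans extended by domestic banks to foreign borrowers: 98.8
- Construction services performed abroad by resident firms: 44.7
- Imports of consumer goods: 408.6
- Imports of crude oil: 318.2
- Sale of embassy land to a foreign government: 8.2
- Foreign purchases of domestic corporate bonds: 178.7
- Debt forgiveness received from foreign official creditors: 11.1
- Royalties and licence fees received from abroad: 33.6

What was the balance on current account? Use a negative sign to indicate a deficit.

Goods: -318.2 - 194.4 + 108.5 - 408.6 = -812.7
Services: 33.6 - 52.4 + 171.4 + 44.7 = 197.3
Primary income: 86.2 + 28.8 = 115.0
Secondary income: 29.6 - 20.8 = 8.8
Current account = (-812.7) + 197.3 + 115.0 + 8.8 = -491.6
(Excluded from the current account — financial account: sale of domestic government bonds to non-residents 159.9, purchases of foreign government bonds by domestic residents 98.2, new loans extended by domestic banks to foreign borrowers 98.8, foreign purchases of domestic corporate bonds 178.7; capital account: sale of embassy land to a foreign government 8.2, debt forgiveness received from foreign official creditors 11.1.)

-491.6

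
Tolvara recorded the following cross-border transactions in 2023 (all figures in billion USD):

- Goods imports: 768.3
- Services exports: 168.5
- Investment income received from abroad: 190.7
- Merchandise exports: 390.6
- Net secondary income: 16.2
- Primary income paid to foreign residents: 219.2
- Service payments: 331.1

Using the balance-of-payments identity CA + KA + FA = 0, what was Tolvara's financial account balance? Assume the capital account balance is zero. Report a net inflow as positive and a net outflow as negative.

552.6

Goods balance = 390.6 - 768.3 = -377.7
Services balance = 168.5 - 331.1 = -162.6
Trade balance (goods + services) = -377.7 + (-162.6) = -540.3
Net primary income = 190.7 - 219.2 = -28.5
Net secondary income = 16.2
Current account = -540.3 + (-28.5) + 16.2 = -552.6
Financial account = -(-552.6) = 552.6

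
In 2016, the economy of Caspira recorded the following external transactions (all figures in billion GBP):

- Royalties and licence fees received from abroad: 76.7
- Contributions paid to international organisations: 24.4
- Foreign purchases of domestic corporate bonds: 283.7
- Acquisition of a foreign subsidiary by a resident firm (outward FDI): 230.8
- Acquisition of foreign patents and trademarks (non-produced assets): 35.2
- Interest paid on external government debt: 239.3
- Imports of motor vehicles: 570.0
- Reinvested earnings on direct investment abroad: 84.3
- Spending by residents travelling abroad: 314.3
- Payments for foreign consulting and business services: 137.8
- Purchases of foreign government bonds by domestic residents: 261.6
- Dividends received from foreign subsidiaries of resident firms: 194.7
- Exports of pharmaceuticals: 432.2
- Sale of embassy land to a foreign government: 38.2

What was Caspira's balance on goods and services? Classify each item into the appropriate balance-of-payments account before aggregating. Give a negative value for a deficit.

-513.2

Goods: -570.0 + 432.2 = -137.8
Services: 76.7 - 137.8 - 314.3 = -375.4
Trade balance = -137.8 + (-375.4) = -513.2
(Excluded from the trade balance — secondary income: contributions paid to international organisations 24.4; financial account: foreign purchases of domestic corporate bonds 283.7, acquisition of a foreign subsidiary by a resident firm (outward FDI) 230.8, purchases of foreign government bonds by domestic residents 261.6; capital account: acquisition of foreign patents and trademarks (non-produced assets) 35.2, sale of embassy land to a foreign government 38.2; primary income: interest paid on external government debt 239.3, reinvested earnings on direct investment abroad 84.3, dividends received from foreign subsidiaries of resident firms 194.7.)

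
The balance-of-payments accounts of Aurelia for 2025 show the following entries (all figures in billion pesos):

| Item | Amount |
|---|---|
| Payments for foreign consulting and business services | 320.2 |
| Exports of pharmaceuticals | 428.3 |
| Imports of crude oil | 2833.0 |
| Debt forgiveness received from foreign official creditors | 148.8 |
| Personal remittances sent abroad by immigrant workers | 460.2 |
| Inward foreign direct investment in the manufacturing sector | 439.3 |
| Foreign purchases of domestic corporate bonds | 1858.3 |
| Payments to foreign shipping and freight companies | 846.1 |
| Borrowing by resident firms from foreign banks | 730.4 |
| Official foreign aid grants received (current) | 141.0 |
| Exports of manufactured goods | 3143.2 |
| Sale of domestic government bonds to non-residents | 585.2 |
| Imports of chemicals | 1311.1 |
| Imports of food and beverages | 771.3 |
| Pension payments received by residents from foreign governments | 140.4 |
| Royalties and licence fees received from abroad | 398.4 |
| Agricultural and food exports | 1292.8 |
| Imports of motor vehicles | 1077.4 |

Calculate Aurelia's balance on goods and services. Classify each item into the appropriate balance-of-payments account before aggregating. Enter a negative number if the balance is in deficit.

-1896.4

Goods: -2833.0 + 1292.8 - 771.3 + 428.3 - 1311.1 + 3143.2 - 1077.4 = -1128.5
Services: -320.2 + 398.4 - 846.1 = -767.9
Trade balance = -1128.5 + (-767.9) = -1896.4
(Excluded from the trade balance — capital account: debt forgiveness received from foreign official creditors 148.8; secondary income: personal remittances sent abroad by immigrant workers 460.2, official foreign aid grants received (current) 141.0, pension payments received by residents from foreign governments 140.4; financial account: inward foreign direct investment in the manufacturing sector 439.3, foreign purchases of domestic corporate bonds 1858.3, borrowing by resident firms from foreign banks 730.4, sale of domestic government bonds to non-residents 585.2.)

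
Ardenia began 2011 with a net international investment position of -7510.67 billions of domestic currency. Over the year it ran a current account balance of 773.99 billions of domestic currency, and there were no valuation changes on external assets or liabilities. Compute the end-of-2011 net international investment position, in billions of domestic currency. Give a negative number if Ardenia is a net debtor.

-6736.68

With no valuation effects, change in NIIP = current account = 773.99
End-of-year NIIP = -7510.67 + 773.99 = -6736.68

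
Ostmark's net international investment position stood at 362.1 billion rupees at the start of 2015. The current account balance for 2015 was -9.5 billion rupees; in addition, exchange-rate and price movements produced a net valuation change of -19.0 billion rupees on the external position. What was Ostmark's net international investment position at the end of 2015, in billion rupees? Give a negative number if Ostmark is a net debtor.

333.6

Change in NIIP = current account + net valuation change = -9.5 + (-19.0) = -28.5
End-of-year NIIP = 362.1 + (-28.5) = 333.6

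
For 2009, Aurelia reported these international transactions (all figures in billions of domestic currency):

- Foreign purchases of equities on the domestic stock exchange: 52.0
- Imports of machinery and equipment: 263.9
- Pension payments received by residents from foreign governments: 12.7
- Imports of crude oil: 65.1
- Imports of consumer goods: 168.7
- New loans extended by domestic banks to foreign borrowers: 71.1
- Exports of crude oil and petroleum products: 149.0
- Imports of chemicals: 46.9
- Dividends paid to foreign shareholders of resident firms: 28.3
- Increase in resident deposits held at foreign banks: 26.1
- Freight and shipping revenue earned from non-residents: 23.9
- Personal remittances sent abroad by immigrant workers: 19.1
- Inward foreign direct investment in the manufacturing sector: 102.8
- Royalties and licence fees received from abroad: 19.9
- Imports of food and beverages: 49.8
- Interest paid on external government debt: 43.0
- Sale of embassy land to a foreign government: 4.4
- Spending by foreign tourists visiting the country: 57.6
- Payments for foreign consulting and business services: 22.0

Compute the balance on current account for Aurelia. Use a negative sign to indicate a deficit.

-443.7

Goods: -65.1 - 263.9 - 49.8 - 168.7 + 149.0 - 46.9 = -445.4
Services: 57.6 + 23.9 - 22.0 + 19.9 = 79.4
Primary income: -28.3 - 43.0 = -71.3
Secondary income: 12.7 - 19.1 = -6.4
Current account = (-445.4) + 79.4 + (-71.3) + (-6.4) = -443.7
(Excluded from the current account — financial account: foreign purchases of equities on the domestic stock exchange 52.0, new loans extended by domestic banks to foreign borrowers 71.1, increase in resident deposits held at foreign banks 26.1, inward foreign direct investment in the manufacturing sector 102.8; capital account: sale of embassy land to a foreign government 4.4.)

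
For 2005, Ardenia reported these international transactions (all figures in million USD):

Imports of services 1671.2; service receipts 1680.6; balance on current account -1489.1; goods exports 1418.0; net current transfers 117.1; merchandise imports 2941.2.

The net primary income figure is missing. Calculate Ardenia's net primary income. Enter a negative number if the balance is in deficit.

-92.4

Current account = goods balance + services balance + net primary income + net secondary income
Sum of the known components = -1396.7
Net primary income = CA - (known components) = -1489.1 - (-1396.7) = -92.4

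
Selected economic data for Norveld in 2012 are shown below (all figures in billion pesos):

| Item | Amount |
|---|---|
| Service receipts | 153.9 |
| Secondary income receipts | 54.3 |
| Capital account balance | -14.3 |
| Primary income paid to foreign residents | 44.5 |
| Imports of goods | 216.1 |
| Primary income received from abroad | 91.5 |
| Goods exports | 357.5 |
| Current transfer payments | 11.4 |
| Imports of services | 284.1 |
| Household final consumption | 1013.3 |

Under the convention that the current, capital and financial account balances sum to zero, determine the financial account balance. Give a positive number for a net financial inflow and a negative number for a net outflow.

-86.8

Goods balance = 357.5 - 216.1 = 141.4
Services balance = 153.9 - 284.1 = -130.2
Trade balance (goods + services) = 141.4 + (-130.2) = 11.2
Net primary income = 91.5 - 44.5 = 47.0
Net secondary income = 54.3 - 11.4 = 42.9
Current account = 11.2 + 47.0 + 42.9 = 101.1
Financial account = -(101.1 + (-14.3)) = -86.8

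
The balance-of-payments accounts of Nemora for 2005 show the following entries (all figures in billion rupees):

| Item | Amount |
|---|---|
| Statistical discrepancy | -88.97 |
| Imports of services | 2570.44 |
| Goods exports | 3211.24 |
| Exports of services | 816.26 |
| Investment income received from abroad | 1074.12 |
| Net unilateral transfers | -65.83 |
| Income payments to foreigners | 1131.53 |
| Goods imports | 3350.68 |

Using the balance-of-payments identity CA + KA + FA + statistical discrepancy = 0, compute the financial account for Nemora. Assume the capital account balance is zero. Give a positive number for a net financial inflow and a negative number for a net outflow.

2105.83

Goods balance = 3211.24 - 3350.68 = -139.44
Services balance = 816.26 - 2570.44 = -1754.18
Trade balance (goods + services) = -139.44 + (-1754.18) = -1893.62
Net primary income = 1074.12 - 1131.53 = -57.41
Net secondary income = -65.83
Current account = -1893.62 + (-57.41) + (-65.83) = -2016.86
Financial account = -(-2016.86 + (-88.97)) = 2105.83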